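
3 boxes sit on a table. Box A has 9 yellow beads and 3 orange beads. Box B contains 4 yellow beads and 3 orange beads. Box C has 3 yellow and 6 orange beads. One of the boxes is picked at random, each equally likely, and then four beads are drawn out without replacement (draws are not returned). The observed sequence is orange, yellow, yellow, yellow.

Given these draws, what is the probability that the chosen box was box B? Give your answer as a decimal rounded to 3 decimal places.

0.381

For each hypothesis, P(data | H) works out to: P(data | box A) = (3/12)(9/11)(8/10)(7/9) = 0.12727; P(data | box B) = (3/7)(4/6)(3/5)(2/4) = 0.085714; P(data | box C) = (6/9)(3/8)(2/7)(1/6) = 0.011905.
Multiplying each by its prior: 1/3 · 0.12727 = 0.042424, 1/3 · 0.085714 = 0.028571, 1/3 · 0.011905 = 0.0039683; with total 0.074964.
Hence P(box B | data) = (0.028571) / (0.074964) = 0.38114.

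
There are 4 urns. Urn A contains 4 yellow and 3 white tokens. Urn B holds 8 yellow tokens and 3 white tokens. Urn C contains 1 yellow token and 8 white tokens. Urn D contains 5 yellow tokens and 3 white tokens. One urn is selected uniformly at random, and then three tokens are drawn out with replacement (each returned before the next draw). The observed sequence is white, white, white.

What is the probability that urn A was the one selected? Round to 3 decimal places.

0.092

The likelihood of the observed sequence under each hypothesis: P(data | urn A) = (3/7)(3/7)(3/7) = 0.078717; P(data | urn B) = (3/11)(3/11)(3/11) = 0.020285; P(data | urn C) = (8/9)(8/9)(8/9) = 0.70233; P(data | urn D) = (3/8)(3/8)(3/8) = 0.052734.
Multiplying each by its prior: 1/4 · 0.078717 = 0.019679, 1/4 · 0.020285 = 0.0050714, 1/4 · 0.70233 = 0.17558, 1/4 · 0.052734 = 0.013184; summing to 0.21352.
Therefore the posterior P(urn A | data) = (0.019679) / (0.21352) = 0.092167.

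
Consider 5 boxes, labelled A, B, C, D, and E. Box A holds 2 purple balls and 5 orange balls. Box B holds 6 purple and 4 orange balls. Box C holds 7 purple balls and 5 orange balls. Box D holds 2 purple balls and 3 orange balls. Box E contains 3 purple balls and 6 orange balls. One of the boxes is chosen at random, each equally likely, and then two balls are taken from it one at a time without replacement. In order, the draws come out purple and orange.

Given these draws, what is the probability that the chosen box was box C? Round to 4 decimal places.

0.2009

Compute the likelihood of the observed sequence for each case: P(data | box A) = (2/7)(5/6) = 0.2381; P(data | box B) = (6/10)(4/9) = 0.26667; P(data | box C) = (7/12)(5/11) = 0.26515; P(data | box D) = (2/5)(3/4) = 0.3; P(data | box E) = (3/9)(6/8) = 0.25.
Weighting by the prior gives 1/5 · 0.2381 = 0.047619, 1/5 · 0.26667 = 0.053333, 1/5 · 0.26515 = 0.05303, 1/5 · 0.3 = 0.06, 1/5 · 0.25 = 0.05; with total 0.26398.
By Bayes' rule, P(box C | data) = (0.05303) / (0.26398) = 0.20089.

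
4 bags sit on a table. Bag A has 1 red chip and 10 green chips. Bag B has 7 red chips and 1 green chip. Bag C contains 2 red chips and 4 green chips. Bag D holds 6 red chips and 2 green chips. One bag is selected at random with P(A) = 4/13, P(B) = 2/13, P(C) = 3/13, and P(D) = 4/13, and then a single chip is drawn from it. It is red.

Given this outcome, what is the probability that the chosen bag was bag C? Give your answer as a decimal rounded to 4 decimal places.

0.1636

Under each hypothesis, the probability of this draw is: P(data | bag A) = (1/11) = 1/11; P(data | bag B) = (7/8) = 7/8; P(data | bag C) = (2/6) = 1/3; P(data | bag D) = (6/8) = 3/4.
Weighting by the prior gives 4/13 · 1/11 = 4/143, 2/13 · 7/8 = 7/52, 3/13 · 1/3 = 1/13, 4/13 · 3/4 = 3/13; with total 269/572.
Therefore the posterior P(bag C | data) = (1/13) / (269/572) = 44/269.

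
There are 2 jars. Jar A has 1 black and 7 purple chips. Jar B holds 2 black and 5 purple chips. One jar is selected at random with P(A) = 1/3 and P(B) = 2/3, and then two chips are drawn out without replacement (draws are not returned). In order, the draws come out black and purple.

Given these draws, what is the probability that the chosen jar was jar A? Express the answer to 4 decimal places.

0.2079

For each hypothesis, P(data | H) works out to: P(data | jar A) = (1/8)(7/7) = 1/8; P(data | jar B) = (2/7)(5/6) = 5/21.
Multiplying each by its prior: 1/3 · 1/8 = 1/24, 2/3 · 5/21 = 10/63; summing to 101/504.
By Bayes' rule, P(jar A | data) = (1/24) / (101/504) = 21/101.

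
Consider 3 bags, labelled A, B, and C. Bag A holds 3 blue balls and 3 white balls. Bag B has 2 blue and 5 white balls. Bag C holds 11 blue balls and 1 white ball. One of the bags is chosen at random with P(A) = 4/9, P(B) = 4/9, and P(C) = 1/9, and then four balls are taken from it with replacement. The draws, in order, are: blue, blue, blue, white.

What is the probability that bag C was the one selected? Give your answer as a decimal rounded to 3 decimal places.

For each hypothesis, P(data | H) works out to: P(data | bag A) = (3/6)(3/6)(3/6)(3/6) = 0.0625; P(data | bag B) = (2/7)(2/7)(2/7)(5/7) = 0.01666; P(data | bag C) = (11/12)(11/12)(11/12)(1/12) = 0.064188.
The prior-weighted likelihoods are 4/9 · 0.0625 = 0.027778, 4/9 · 0.01666 = 0.0074043, 1/9 · 0.064188 = 0.007132; these sum to 0.042314.
Hence P(bag C | data) = (0.007132) / (0.042314) = 0.16855.

0.169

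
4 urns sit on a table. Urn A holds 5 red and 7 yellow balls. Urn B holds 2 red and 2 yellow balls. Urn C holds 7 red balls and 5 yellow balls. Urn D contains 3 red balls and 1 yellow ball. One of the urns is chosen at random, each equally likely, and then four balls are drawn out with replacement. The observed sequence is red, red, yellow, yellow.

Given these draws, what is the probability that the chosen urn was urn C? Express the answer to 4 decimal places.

The likelihood of the observed sequence under each hypothesis: P(data | urn A) = (5/12)(5/12)(7/12)(7/12) = 0.059076; P(data | urn B) = (2/4)(2/4)(2/4)(2/4) = 0.0625; P(data | urn C) = (7/12)(7/12)(5/12)(5/12) = 0.059076; P(data | urn D) = (3/4)(3/4)(1/4)(1/4) = 0.035156.
Multiplying each by its prior: 1/4 · 0.059076 = 0.014769, 1/4 · 0.0625 = 0.015625, 1/4 · 0.059076 = 0.014769, 1/4 · 0.035156 = 0.0087891; summing to 0.053952.
Therefore the posterior P(urn C | data) = (0.014769) / (0.053952) = 0.27374.

0.2737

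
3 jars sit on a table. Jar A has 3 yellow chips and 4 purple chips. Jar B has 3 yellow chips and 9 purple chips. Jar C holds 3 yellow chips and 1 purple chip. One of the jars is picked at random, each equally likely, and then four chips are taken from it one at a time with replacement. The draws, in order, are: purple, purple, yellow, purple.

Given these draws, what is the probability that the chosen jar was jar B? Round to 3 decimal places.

For each hypothesis, P(data | H) works out to: P(data | jar A) = (4/7)(4/7)(3/7)(4/7) = 0.079967; P(data | jar B) = (9/12)(9/12)(3/12)(9/12) = 0.10547; P(data | jar C) = (1/4)(1/4)(3/4)(1/4) = 0.011719.
Weighting by the prior gives 1/3 · 0.079967 = 0.026656, 1/3 · 0.10547 = 0.035156, 1/3 · 0.011719 = 0.0039062; summing to 0.065718.
Therefore the posterior P(jar B | data) = (0.035156) / (0.065718) = 0.53496.

0.535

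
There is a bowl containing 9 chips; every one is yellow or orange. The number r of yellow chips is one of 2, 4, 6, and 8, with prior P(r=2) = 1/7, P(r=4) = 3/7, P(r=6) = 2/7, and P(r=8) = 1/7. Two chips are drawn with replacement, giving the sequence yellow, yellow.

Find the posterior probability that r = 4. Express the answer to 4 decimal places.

For each hypothesis, P(data | H) works out to: P(data | r = 2) = (2/9)(2/9) = 4/81; P(data | r = 4) = (4/9)(4/9) = 16/81; P(data | r = 6) = (6/9)(6/9) = 4/9; P(data | r = 8) = (8/9)(8/9) = 64/81.
Weighting by the prior gives 1/7 · 4/81 = 4/567, 3/7 · 16/81 = 16/189, 2/7 · 4/9 = 8/63, 1/7 · 64/81 = 64/567; with total 188/567.
So P(r = 4 | data) = (16/189) / (188/567) = 12/47.

0.2553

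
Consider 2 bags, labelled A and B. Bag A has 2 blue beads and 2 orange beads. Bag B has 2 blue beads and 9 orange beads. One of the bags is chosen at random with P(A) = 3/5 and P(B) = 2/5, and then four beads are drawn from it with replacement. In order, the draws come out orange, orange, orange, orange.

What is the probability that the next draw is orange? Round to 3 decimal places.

0.763

For each hypothesis, P(data | H) works out to: P(data | bag A) = (2/4)(2/4)(2/4)(2/4) = 0.0625; P(data | bag B) = (9/11)(9/11)(9/11)(9/11) = 0.44813.
Weighting by the prior gives 3/5 · 0.0625 = 0.0375, 2/5 · 0.44813 = 0.17925; these sum to 0.21675.
Dividing through by the total gives posterior P(bag A | data) = 0.17301, P(bag B | data) = 0.82699.
So P(orange next | data) = Σ P(orange next | H) P(H | data) = (1/2)(0.17301) + (9/11)(0.82699) = 0.76313.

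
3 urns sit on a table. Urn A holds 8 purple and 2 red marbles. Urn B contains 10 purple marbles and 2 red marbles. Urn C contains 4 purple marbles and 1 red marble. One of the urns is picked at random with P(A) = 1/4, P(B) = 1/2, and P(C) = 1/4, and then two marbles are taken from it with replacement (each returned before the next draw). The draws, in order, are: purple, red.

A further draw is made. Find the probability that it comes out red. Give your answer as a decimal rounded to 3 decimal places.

Compute the likelihood of the observed sequence for each case: P(data | urn A) = (8/10)(2/10) = 0.16; P(data | urn B) = (10/12)(2/12) = 0.13889; P(data | urn C) = (4/5)(1/5) = 0.16.
The prior-weighted likelihoods are 1/4 · 0.16 = 0.04, 1/2 · 0.13889 = 0.069444, 1/4 · 0.16 = 0.04; with total 0.14944.
The posterior is then P(urn A | data) = 0.26766, P(urn B | data) = 0.46468, P(urn C | data) = 0.26766.
The predictive probability is P(red next | data) = (1/5)(0.26766) + (1/6)(0.46468) + (1/5)(0.26766) = 0.18451.

0.185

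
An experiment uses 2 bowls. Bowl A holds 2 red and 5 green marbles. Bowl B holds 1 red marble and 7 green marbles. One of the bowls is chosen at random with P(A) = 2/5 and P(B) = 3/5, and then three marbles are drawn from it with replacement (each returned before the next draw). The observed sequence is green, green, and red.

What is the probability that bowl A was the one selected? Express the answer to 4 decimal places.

For each hypothesis, P(data | H) works out to: P(data | bowl A) = (5/7)(5/7)(2/7) = 0.14577; P(data | bowl B) = (7/8)(7/8)(1/8) = 0.095703.
Weighting by the prior gives 2/5 · 0.14577 = 0.058309, 3/5 · 0.095703 = 0.057422; with total 0.11573.
So P(bowl A | data) = (0.058309) / (0.11573) = 0.50383.

0.5038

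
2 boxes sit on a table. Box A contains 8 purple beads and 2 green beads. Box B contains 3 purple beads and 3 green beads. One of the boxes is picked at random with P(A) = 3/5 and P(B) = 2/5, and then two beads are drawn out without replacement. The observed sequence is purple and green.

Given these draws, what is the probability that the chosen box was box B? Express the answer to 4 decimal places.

0.5294

Under each hypothesis, the probability of the observed sequence is: P(data | box A) = (8/10)(2/9) = 8/45; P(data | box B) = (3/6)(3/5) = 3/10.
Weighting by the prior gives 3/5 · 8/45 = 8/75, 2/5 · 3/10 = 3/25; these sum to 17/75.
By Bayes' rule, P(box B | data) = (3/25) / (17/75) = 9/17.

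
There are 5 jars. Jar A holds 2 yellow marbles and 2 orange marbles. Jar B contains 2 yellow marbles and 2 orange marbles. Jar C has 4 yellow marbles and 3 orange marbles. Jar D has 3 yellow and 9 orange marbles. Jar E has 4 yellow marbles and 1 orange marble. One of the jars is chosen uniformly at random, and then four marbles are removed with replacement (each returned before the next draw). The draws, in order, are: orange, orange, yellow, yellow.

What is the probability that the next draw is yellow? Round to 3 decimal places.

Compute the likelihood of the observed sequence for each case: P(data | jar A) = (2/4)(2/4)(2/4)(2/4) = 0.0625; P(data | jar B) = (2/4)(2/4)(2/4)(2/4) = 0.0625; P(data | jar C) = (3/7)(3/7)(4/7)(4/7) = 0.059975; P(data | jar D) = (9/12)(9/12)(3/12)(3/12) = 0.035156; P(data | jar E) = (1/5)(1/5)(4/5)(4/5) = 0.0256.
Weighting by the prior gives 1/5 · 0.0625 = 0.0125, 1/5 · 0.0625 = 0.0125, 1/5 · 0.059975 = 0.011995, 1/5 · 0.035156 = 0.0070313, 1/5 · 0.0256 = 0.00512; summing to 0.049146.
Normalising, the posterior is P(jar A | data) = 0.25434, P(jar B | data) = 0.25434, P(jar C | data) = 0.24407, P(jar D | data) = 0.14307, P(jar E | data) = 0.10418.
Averaging over the posterior, P(yellow next | data) = (1/2)(0.25434) + (1/2)(0.25434) + (4/7)(0.24407) + (1/4)(0.14307) + (4/5)(0.10418) = 0.51292.

0.513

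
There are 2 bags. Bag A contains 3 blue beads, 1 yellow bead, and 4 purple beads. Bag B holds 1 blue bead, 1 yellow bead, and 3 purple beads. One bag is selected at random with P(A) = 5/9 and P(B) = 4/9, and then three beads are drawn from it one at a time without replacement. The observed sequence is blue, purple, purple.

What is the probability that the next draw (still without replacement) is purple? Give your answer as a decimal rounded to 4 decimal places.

The likelihood of the observed sequence under each hypothesis: P(data | bag A) = (3/8)(4/7)(3/6) = 0.10714; P(data | bag B) = (1/5)(3/4)(2/3) = 0.1.
The prior-weighted likelihoods are 5/9 · 0.10714 = 0.059524, 4/9 · 0.1 = 0.044444; these sum to 0.10397.
The posterior is then P(bag A | data) = 0.57252, P(bag B | data) = 0.42748.
The predictive probability is P(purple next | data) = (2/5)(0.57252) + (1/2)(0.42748) = 0.44275.

0.4427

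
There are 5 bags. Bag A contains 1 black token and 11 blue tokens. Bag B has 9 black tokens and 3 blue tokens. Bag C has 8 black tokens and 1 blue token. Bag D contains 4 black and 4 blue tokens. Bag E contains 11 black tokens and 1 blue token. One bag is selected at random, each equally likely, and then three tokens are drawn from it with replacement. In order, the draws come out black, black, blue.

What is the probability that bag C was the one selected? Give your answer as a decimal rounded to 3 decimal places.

0.204

Compute the likelihood of the observed sequence for each case: P(data | bag A) = (1/12)(1/12)(11/12) = 0.0063657; P(data | bag B) = (9/12)(9/12)(3/12) = 0.14062; P(data | bag C) = (8/9)(8/9)(1/9) = 0.087791; P(data | bag D) = (4/8)(4/8)(4/8) = 0.125; P(data | bag E) = (11/12)(11/12)(1/12) = 0.070023.
The prior-weighted likelihoods are 1/5 · 0.0063657 = 0.0012731, 1/5 · 0.14062 = 0.028125, 1/5 · 0.087791 = 0.017558, 1/5 · 0.125 = 0.025, 1/5 · 0.070023 = 0.014005; with total 0.085961.
By Bayes' rule, P(bag C | data) = (0.017558) / (0.085961) = 0.20426.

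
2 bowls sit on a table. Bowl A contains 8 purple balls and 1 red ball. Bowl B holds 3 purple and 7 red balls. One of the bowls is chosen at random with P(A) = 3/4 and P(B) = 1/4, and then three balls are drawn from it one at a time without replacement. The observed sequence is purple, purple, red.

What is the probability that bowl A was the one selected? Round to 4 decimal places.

0.8511

For each hypothesis, P(data | H) works out to: P(data | bowl A) = (8/9)(7/8)(1/7) = 1/9; P(data | bowl B) = (3/10)(2/9)(7/8) = 7/120.
Weighting by the prior gives 3/4 · 1/9 = 1/12, 1/4 · 7/120 = 7/480; summing to 47/480.
Therefore the posterior P(bowl A | data) = (1/12) / (47/480) = 40/47.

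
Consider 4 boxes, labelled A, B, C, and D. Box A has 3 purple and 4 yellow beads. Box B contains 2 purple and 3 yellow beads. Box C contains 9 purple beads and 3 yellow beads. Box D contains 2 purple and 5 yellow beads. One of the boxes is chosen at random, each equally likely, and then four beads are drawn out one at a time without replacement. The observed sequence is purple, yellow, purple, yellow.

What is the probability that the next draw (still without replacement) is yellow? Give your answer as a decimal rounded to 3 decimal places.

0.776

Under each hypothesis, the probability of the observed sequence is: P(data | box A) = (3/7)(4/6)(2/5)(3/4) = 0.085714; P(data | box B) = (2/5)(3/4)(1/3)(2/2) = 0.1; P(data | box C) = (9/12)(3/11)(8/10)(2/9) = 0.036364; P(data | box D) = (2/7)(5/6)(1/5)(4/4) = 0.047619.
Weighting by the prior gives 1/4 · 0.085714 = 0.021429, 1/4 · 0.1 = 0.025, 1/4 · 0.036364 = 0.0090909, 1/4 · 0.047619 = 0.011905; with total 0.067424.
Dividing through by the total gives posterior P(box A | data) = 0.31782, P(box B | data) = 0.37079, P(box C | data) = 0.13483, P(box D | data) = 0.17657.
So P(yellow next | data) = Σ P(yellow next | H) P(H | data) = (2/3)(0.31782) + (1)(0.37079) + (1/8)(0.13483) + (1)(0.17657) = 0.77608.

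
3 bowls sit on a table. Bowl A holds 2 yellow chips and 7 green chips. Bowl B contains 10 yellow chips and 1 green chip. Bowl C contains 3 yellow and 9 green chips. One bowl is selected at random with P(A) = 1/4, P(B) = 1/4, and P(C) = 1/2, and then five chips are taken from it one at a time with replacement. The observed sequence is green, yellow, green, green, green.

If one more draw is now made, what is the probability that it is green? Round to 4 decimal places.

For each hypothesis, P(data | H) works out to: P(data | bowl A) = (7/9)(2/9)(7/9)(7/9)(7/9) = 0.081322; P(data | bowl B) = (1/11)(10/11)(1/11)(1/11)(1/11) = 6.2092e-05; P(data | bowl C) = (9/12)(3/12)(9/12)(9/12)(9/12) = 0.079102.
Weighting by the prior gives 1/4 · 0.081322 = 0.020331, 1/4 · 6.2092e-05 = 1.5523e-05, 1/2 · 0.079102 = 0.039551; with total 0.059897.
Normalising, the posterior is P(bowl A | data) = 0.33943, P(bowl B | data) = 0.00025916, P(bowl C | data) = 0.66031.
The predictive probability is P(green next | data) = (7/9)(0.33943) + (1/11)(0.00025916) + (3/4)(0.66031) = 0.75926.

0.7593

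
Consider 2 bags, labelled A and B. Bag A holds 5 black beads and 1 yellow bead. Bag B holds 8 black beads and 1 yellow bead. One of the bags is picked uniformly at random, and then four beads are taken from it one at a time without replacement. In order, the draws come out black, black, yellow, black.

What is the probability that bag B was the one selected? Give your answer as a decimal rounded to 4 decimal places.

0.4000

The likelihood of the observed sequence under each hypothesis: P(data | bag A) = (5/6)(4/5)(1/4)(3/3) = 1/6; P(data | bag B) = (8/9)(7/8)(1/7)(6/6) = 1/9.
Multiplying each by its prior: 1/2 · 1/6 = 1/12, 1/2 · 1/9 = 1/18; summing to 5/36.
Therefore the posterior P(bag B | data) = (1/18) / (5/36) = 2/5.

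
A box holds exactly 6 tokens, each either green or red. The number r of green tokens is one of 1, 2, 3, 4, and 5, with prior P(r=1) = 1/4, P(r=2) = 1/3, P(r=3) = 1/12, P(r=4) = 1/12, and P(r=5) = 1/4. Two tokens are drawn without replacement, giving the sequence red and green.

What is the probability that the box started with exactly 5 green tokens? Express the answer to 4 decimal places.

0.1899

For each hypothesis, P(data | H) works out to: P(data | r = 1) = (5/6)(1/5) = 1/6; P(data | r = 2) = (4/6)(2/5) = 4/15; P(data | r = 3) = (3/6)(3/5) = 3/10; P(data | r = 4) = (2/6)(4/5) = 4/15; P(data | r = 5) = (1/6)(5/5) = 1/6.
The prior-weighted likelihoods are 1/4 · 1/6 = 1/24, 1/3 · 4/15 = 4/45, 1/12 · 3/10 = 1/40, 1/12 · 4/15 = 1/45, 1/4 · 1/6 = 1/24; these sum to 79/360.
Hence P(r = 5 | data) = (1/24) / (79/360) = 15/79.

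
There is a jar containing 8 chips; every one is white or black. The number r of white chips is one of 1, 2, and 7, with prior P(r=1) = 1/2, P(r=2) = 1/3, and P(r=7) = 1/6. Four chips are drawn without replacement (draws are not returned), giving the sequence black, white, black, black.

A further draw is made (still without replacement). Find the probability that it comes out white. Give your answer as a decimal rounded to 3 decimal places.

0.108

The likelihood of the observed sequence under each hypothesis: P(data | r = 1) = (7/8)(1/7)(6/6)(5/5) = 1/8; P(data | r = 2) = (6/8)(2/7)(5/6)(4/5) = 1/7; P(data | r = 7) = (1/8)(7/7)(0/6) = 0.
Multiplying each by its prior: 1/2 · 1/8 = 1/16, 1/3 · 1/7 = 1/21, 1/6 · 0 = 0; summing to 37/336.
The posterior is then P(r = 1 | data) = 21/37, P(r = 2 | data) = 16/37, P(r = 7 | data) = 0.
The predictive probability is P(white next | data) = (0)(21/37) + (1/4)(16/37) = 4/37.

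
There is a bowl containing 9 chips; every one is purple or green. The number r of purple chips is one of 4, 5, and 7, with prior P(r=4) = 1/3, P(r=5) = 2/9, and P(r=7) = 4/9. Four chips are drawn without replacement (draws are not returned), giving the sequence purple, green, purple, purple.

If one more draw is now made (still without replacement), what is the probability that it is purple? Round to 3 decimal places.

0.638

Compute the likelihood of the observed sequence for each case: P(data | r = 4) = (4/9)(5/8)(3/7)(2/6) = 5/126; P(data | r = 5) = (5/9)(4/8)(4/7)(3/6) = 5/63; P(data | r = 7) = (7/9)(2/8)(6/7)(5/6) = 5/36.
Weighting by the prior gives 1/3 · 5/126 = 5/378, 2/9 · 5/63 = 10/567, 4/9 · 5/36 = 5/81; with total 5/54.
Dividing through by the total gives posterior P(r = 4 | data) = 1/7, P(r = 5 | data) = 4/21, P(r = 7 | data) = 2/3.
Averaging over the posterior, P(purple next | data) = (1/5)(1/7) + (2/5)(4/21) + (4/5)(2/3) = 67/105.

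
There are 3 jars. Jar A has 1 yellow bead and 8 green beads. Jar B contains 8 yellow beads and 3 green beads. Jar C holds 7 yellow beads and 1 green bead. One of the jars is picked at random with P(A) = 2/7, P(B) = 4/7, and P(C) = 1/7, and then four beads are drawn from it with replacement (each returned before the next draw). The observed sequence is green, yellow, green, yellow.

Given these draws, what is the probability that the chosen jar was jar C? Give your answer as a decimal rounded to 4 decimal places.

Compute the likelihood of the observed sequence for each case: P(data | jar A) = (8/9)(1/9)(8/9)(1/9) = 0.0097546; P(data | jar B) = (3/11)(8/11)(3/11)(8/11) = 0.039342; P(data | jar C) = (1/8)(7/8)(1/8)(7/8) = 0.011963.
The prior-weighted likelihoods are 2/7 · 0.0097546 = 0.002787, 4/7 · 0.039342 = 0.022481, 1/7 · 0.011963 = 0.001709; with total 0.026977.
By Bayes' rule, P(jar C | data) = (0.001709) / (0.026977) = 0.06335.

0.0633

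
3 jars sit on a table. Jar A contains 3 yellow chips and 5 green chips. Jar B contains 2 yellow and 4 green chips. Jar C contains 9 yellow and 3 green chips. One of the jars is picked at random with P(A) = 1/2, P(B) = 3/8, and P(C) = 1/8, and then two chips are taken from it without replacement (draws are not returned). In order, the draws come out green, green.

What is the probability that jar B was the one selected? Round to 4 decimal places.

0.4488

Compute the likelihood of the observed sequence for each case: P(data | jar A) = (5/8)(4/7) = 0.35714; P(data | jar B) = (4/6)(3/5) = 0.4; P(data | jar C) = (3/12)(2/11) = 0.045455.
Weighting by the prior gives 1/2 · 0.35714 = 0.17857, 3/8 · 0.4 = 0.15, 1/8 · 0.045455 = 0.0056818; these sum to 0.33425.
Therefore the posterior P(jar B | data) = (0.15) / (0.33425) = 0.44876.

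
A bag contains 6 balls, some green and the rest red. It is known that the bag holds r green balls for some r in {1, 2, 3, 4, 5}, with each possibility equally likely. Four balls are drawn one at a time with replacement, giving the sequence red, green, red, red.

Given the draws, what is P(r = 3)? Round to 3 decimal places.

0.218

For each hypothesis, P(data | H) works out to: P(data | r = 1) = (5/6)(1/6)(5/6)(5/6) = 0.096451; P(data | r = 2) = (4/6)(2/6)(4/6)(4/6) = 0.098765; P(data | r = 3) = (3/6)(3/6)(3/6)(3/6) = 0.0625; P(data | r = 4) = (2/6)(4/6)(2/6)(2/6) = 0.024691; P(data | r = 5) = (1/6)(5/6)(1/6)(1/6) = 0.003858.
Multiplying each by its prior: 1/5 · 0.096451 = 0.01929, 1/5 · 0.098765 = 0.019753, 1/5 · 0.0625 = 0.0125, 1/5 · 0.024691 = 0.0049383, 1/5 · 0.003858 = 0.0007716; with total 0.057253.
Hence P(r = 3 | data) = (0.0125) / (0.057253) = 0.21833.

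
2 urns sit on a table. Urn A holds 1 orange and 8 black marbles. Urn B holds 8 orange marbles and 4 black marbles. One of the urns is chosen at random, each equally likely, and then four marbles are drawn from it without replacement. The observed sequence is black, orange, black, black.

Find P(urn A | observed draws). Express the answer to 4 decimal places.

The likelihood of the observed sequence under each hypothesis: P(data | urn A) = (8/9)(1/8)(7/7)(6/6) = 1/9; P(data | urn B) = (4/12)(8/11)(3/10)(2/9) = 8/495.
The prior-weighted likelihoods are 1/2 · 1/9 = 1/18, 1/2 · 8/495 = 4/495; summing to 7/110.
By Bayes' rule, P(urn A | data) = (1/18) / (7/110) = 55/63.

0.8730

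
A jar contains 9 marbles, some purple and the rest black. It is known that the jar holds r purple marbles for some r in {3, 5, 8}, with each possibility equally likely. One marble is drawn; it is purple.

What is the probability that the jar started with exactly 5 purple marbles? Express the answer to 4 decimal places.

Compute the likelihood of this draw for each case: P(data | r = 3) = (3/9) = 1/3; P(data | r = 5) = (5/9) = 5/9; P(data | r = 8) = (8/9) = 8/9.
The prior-weighted likelihoods are 1/3 · 1/3 = 1/9, 1/3 · 5/9 = 5/27, 1/3 · 8/9 = 8/27; with total 16/27.
By Bayes' rule, P(r = 5 | data) = (5/27) / (16/27) = 5/16.

0.3125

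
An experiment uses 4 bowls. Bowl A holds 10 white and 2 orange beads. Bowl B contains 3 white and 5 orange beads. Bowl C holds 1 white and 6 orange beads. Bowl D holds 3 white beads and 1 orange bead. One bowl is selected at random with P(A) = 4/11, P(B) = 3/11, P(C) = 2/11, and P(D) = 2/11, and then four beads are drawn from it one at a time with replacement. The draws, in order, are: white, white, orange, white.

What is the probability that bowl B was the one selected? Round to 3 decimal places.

Compute the likelihood of the observed sequence for each case: P(data | bowl A) = (10/12)(10/12)(2/12)(10/12) = 0.096451; P(data | bowl B) = (3/8)(3/8)(5/8)(3/8) = 0.032959; P(data | bowl C) = (1/7)(1/7)(6/7)(1/7) = 0.002499; P(data | bowl D) = (3/4)(3/4)(1/4)(3/4) = 0.10547.
Multiplying each by its prior: 4/11 · 0.096451 = 0.035073, 3/11 · 0.032959 = 0.0089888, 2/11 · 0.002499 = 0.00045436, 2/11 · 0.10547 = 0.019176; with total 0.063692.
By Bayes' rule, P(bowl B | data) = (0.0089888) / (0.063692) = 0.14113.

0.141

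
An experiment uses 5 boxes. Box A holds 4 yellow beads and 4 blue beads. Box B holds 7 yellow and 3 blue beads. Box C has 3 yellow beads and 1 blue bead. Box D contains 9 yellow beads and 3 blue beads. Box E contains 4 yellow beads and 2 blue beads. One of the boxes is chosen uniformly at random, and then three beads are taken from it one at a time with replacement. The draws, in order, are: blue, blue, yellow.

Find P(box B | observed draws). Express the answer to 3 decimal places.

Under each hypothesis, the probability of the observed sequence is: P(data | box A) = (4/8)(4/8)(4/8) = 0.125; P(data | box B) = (3/10)(3/10)(7/10) = 0.063; P(data | box C) = (1/4)(1/4)(3/4) = 0.046875; P(data | box D) = (3/12)(3/12)(9/12) = 0.046875; P(data | box E) = (2/6)(2/6)(4/6) = 0.074074.
Weighting by the prior gives 1/5 · 0.125 = 0.025, 1/5 · 0.063 = 0.0126, 1/5 · 0.046875 = 0.009375, 1/5 · 0.046875 = 0.009375, 1/5 · 0.074074 = 0.014815; with total 0.071165.
Therefore the posterior P(box B | data) = (0.0126) / (0.071165) = 0.17705.

0.177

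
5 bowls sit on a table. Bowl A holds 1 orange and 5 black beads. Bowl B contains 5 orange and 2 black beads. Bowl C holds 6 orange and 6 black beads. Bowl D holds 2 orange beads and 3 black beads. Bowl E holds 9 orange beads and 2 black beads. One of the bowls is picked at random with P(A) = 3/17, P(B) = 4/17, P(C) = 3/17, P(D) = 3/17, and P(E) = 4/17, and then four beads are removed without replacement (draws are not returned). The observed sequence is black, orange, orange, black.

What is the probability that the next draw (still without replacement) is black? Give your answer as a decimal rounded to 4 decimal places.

0.5233

Under each hypothesis, the probability of the observed sequence is: P(data | bowl A) = (5/6)(1/5)(0/4) = 0; P(data | bowl B) = (2/7)(5/6)(4/5)(1/4) = 0.047619; P(data | bowl C) = (6/12)(6/11)(5/10)(5/9) = 0.075758; P(data | bowl D) = (3/5)(2/4)(1/3)(2/2) = 0.1; P(data | bowl E) = (2/11)(9/10)(8/9)(1/8) = 0.018182.
Weighting by the prior gives 3/17 · 0 = 0, 4/17 · 0.047619 = 0.011204, 3/17 · 0.075758 = 0.013369, 3/17 · 0.1 = 0.017647, 4/17 · 0.018182 = 0.0042781; summing to 0.046499.
The posterior is then P(bowl A | data) = 0, P(bowl B | data) = 0.24096, P(bowl C | data) = 0.28751, P(bowl D | data) = 0.37952, P(bowl E | data) = 0.092004.
Averaging over the posterior, P(black next | data) = (0)(0.24096) + (1/2)(0.28751) + (1)(0.37952) + (0)(0.092004) = 0.52327.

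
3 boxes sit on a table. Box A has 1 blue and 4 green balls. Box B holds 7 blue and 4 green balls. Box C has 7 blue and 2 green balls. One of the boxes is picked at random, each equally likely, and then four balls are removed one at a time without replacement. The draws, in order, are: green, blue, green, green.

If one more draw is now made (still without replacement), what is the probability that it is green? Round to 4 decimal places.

0.9178

Compute the likelihood of the observed sequence for each case: P(data | box A) = (4/5)(1/4)(3/3)(2/2) = 1/5; P(data | box B) = (4/11)(7/10)(3/9)(2/8) = 7/330; P(data | box C) = (2/9)(7/8)(1/7)(0/6) = 0.
Multiplying each by its prior: 1/3 · 1/5 = 1/15, 1/3 · 7/330 = 7/990, 1/3 · 0 = 0; with total 73/990.
Dividing through by the total gives posterior P(box A | data) = 66/73, P(box B | data) = 7/73, P(box C | data) = 0.
So P(green next | data) = Σ P(green next | H) P(H | data) = (1)(66/73) + (1/7)(7/73) = 67/73.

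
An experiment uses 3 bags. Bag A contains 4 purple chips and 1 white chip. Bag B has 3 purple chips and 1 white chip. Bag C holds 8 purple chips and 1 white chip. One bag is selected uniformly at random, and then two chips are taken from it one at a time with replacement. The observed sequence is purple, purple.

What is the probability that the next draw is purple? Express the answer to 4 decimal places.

For each hypothesis, P(data | H) works out to: P(data | bag A) = (4/5)(4/5) = 0.64; P(data | bag B) = (3/4)(3/4) = 0.5625; P(data | bag C) = (8/9)(8/9) = 0.79012.
The prior-weighted likelihoods are 1/3 · 0.64 = 0.21333, 1/3 · 0.5625 = 0.1875, 1/3 · 0.79012 = 0.26337; these sum to 0.66421.
Normalising, the posterior is P(bag A | data) = 0.32118, P(bag B | data) = 0.28229, P(bag C | data) = 0.39652.
Averaging over the posterior, P(purple next | data) = (4/5)(0.32118) + (3/4)(0.28229) + (8/9)(0.39652) = 0.82113.

0.8211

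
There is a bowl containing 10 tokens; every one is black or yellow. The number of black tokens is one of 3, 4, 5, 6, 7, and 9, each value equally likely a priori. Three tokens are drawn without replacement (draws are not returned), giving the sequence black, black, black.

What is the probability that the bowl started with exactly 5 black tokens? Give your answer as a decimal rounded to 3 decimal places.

Under each hypothesis, the probability of the observed sequence is: P(data | r = 3) = (3/10)(2/9)(1/8) = 1/120; P(data | r = 4) = (4/10)(3/9)(2/8) = 1/30; P(data | r = 5) = (5/10)(4/9)(3/8) = 1/12; P(data | r = 6) = (6/10)(5/9)(4/8) = 1/6; P(data | r = 7) = (7/10)(6/9)(5/8) = 7/24; P(data | r = 9) = (9/10)(8/9)(7/8) = 7/10.
Multiplying each by its prior: 1/6 · 1/120 = 1/720, 1/6 · 1/30 = 1/180, 1/6 · 1/12 = 1/72, 1/6 · 1/6 = 1/36, 1/6 · 7/24 = 7/144, 1/6 · 7/10 = 7/60; these sum to 77/360.
Hence P(r = 5 | data) = (1/72) / (77/360) = 5/77.

0.065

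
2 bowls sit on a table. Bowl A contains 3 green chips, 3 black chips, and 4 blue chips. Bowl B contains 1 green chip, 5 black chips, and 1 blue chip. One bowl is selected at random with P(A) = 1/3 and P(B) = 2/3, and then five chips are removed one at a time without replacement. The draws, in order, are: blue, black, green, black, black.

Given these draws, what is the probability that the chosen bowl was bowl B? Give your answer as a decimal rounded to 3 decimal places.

The likelihood of the observed sequence under each hypothesis: P(data | bowl A) = (4/10)(3/9)(3/8)(2/7)(1/6) = 0.002381; P(data | bowl B) = (1/7)(5/6)(1/5)(4/4)(3/3) = 0.02381.
Weighting by the prior gives 1/3 · 0.002381 = 0.00079365, 2/3 · 0.02381 = 0.015873; summing to 0.016667.
Therefore the posterior P(bowl B | data) = (0.015873) / (0.016667) = 0.95238.

0.952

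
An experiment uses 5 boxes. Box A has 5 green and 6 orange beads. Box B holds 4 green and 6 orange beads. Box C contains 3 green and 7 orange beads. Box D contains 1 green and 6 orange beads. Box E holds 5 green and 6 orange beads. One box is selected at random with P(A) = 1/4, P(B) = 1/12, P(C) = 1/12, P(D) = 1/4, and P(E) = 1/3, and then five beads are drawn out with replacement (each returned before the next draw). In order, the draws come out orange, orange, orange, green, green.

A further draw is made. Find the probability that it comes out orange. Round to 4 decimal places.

0.6006

Under each hypothesis, the probability of the observed sequence is: P(data | box A) = (6/11)(6/11)(6/11)(5/11)(5/11) = 0.03353; P(data | box B) = (6/10)(6/10)(6/10)(4/10)(4/10) = 0.03456; P(data | box C) = (7/10)(7/10)(7/10)(3/10)(3/10) = 0.03087; P(data | box D) = (6/7)(6/7)(6/7)(1/7)(1/7) = 0.012852; P(data | box E) = (6/11)(6/11)(6/11)(5/11)(5/11) = 0.03353.
Multiplying each by its prior: 1/4 · 0.03353 = 0.0083824, 1/12 · 0.03456 = 0.00288, 1/12 · 0.03087 = 0.0025725, 1/4 · 0.012852 = 0.0032129, 1/3 · 0.03353 = 0.011177; with total 0.028224.
Normalising, the posterior is P(box A | data) = 0.29699, P(box B | data) = 0.10204, P(box C | data) = 0.091144, P(box D | data) = 0.11384, P(box E | data) = 0.39599.
Averaging over the posterior, P(orange next | data) = (6/11)(0.29699) + (3/5)(0.10204) + (7/10)(0.091144) + (6/7)(0.11384) + (6/11)(0.39599) = 0.60059.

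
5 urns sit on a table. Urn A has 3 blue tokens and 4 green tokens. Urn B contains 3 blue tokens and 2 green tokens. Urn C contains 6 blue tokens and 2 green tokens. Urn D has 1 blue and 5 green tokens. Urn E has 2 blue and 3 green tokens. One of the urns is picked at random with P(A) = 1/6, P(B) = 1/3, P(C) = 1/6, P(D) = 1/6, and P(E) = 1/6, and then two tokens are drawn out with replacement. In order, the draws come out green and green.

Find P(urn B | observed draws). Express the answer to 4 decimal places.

The likelihood of the observed sequence under each hypothesis: P(data | urn A) = (4/7)(4/7) = 0.32653; P(data | urn B) = (2/5)(2/5) = 0.16; P(data | urn C) = (2/8)(2/8) = 0.0625; P(data | urn D) = (5/6)(5/6) = 0.69444; P(data | urn E) = (3/5)(3/5) = 0.36.
Weighting by the prior gives 1/6 · 0.32653 = 0.054422, 1/3 · 0.16 = 0.053333, 1/6 · 0.0625 = 0.010417, 1/6 · 0.69444 = 0.11574, 1/6 · 0.36 = 0.06; these sum to 0.29391.
Hence P(urn B | data) = (0.053333) / (0.29391) = 0.18146.

0.1815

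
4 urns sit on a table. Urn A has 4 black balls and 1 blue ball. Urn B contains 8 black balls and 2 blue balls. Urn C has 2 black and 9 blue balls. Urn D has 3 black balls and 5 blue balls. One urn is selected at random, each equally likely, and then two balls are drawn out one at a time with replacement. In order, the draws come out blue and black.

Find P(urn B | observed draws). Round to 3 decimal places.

0.228

Compute the likelihood of the observed sequence for each case: P(data | urn A) = (1/5)(4/5) = 0.16; P(data | urn B) = (2/10)(8/10) = 0.16; P(data | urn C) = (9/11)(2/11) = 0.14876; P(data | urn D) = (5/8)(3/8) = 0.23438.
The prior-weighted likelihoods are 1/4 · 0.16 = 0.04, 1/4 · 0.16 = 0.04, 1/4 · 0.14876 = 0.03719, 1/4 · 0.23438 = 0.058594; these sum to 0.17578.
By Bayes' rule, P(urn B | data) = (0.04) / (0.17578) = 0.22755.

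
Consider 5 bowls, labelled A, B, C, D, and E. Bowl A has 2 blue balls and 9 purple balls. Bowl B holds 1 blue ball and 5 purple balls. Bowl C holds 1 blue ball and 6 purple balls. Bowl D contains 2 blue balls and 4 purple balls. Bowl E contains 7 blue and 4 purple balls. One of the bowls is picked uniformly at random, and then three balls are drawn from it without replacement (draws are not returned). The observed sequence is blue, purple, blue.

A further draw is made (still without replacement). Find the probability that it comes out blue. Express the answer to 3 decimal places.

Compute the likelihood of the observed sequence for each case: P(data | bowl A) = (2/11)(9/10)(1/9) = 1/55; P(data | bowl B) = (1/6)(5/5)(0/4) = 0; P(data | bowl C) = (1/7)(6/6)(0/5) = 0; P(data | bowl D) = (2/6)(4/5)(1/4) = 1/15; P(data | bowl E) = (7/11)(4/10)(6/9) = 28/165.
The prior-weighted likelihoods are 1/5 · 1/55 = 1/275, 1/5 · 0 = 0, 1/5 · 0 = 0, 1/5 · 1/15 = 1/75, 1/5 · 28/165 = 28/825; summing to 14/275.
Normalising, the posterior is P(bowl A | data) = 1/14, P(bowl B | data) = 0, P(bowl C | data) = 0, P(bowl D | data) = 11/42, P(bowl E | data) = 2/3.
The predictive probability is P(blue next | data) = (0)(1/14) + (0)(11/42) + (5/8)(2/3) = 5/12.

0.417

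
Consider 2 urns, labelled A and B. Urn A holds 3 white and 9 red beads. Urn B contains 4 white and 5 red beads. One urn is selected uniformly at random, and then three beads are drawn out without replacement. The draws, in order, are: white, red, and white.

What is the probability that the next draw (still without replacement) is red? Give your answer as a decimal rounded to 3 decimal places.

For each hypothesis, P(data | H) works out to: P(data | urn A) = (3/12)(9/11)(2/10) = 0.040909; P(data | urn B) = (4/9)(5/8)(3/7) = 0.11905.
Multiplying each by its prior: 1/2 · 0.040909 = 0.020455, 1/2 · 0.11905 = 0.059524; these sum to 0.079978.
The posterior is then P(urn A | data) = 0.25575, P(urn B | data) = 0.74425.
Averaging over the posterior, P(red next | data) = (8/9)(0.25575) + (2/3)(0.74425) = 0.7235.

0.724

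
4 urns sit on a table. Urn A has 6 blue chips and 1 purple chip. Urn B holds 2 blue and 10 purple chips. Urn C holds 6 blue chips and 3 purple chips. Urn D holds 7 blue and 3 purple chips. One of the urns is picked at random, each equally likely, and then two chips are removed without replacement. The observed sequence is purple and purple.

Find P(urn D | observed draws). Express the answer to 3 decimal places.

0.080

Under each hypothesis, the probability of the observed sequence is: P(data | urn A) = (1/7)(0/6) = 0; P(data | urn B) = (10/12)(9/11) = 15/22; P(data | urn C) = (3/9)(2/8) = 1/12; P(data | urn D) = (3/10)(2/9) = 1/15.
The prior-weighted likelihoods are 1/4 · 0 = 0, 1/4 · 15/22 = 15/88, 1/4 · 1/12 = 1/48, 1/4 · 1/15 = 1/60; summing to 183/880.
So P(urn D | data) = (1/60) / (183/880) = 44/549.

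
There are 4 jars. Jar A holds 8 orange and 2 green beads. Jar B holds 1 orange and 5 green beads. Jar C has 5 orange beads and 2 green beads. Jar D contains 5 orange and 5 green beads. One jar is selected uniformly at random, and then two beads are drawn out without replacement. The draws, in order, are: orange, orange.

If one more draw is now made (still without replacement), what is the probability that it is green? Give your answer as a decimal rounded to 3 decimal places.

0.367

For each hypothesis, P(data | H) works out to: P(data | jar A) = (8/10)(7/9) = 28/45; P(data | jar B) = (1/6)(0/5) = 0; P(data | jar C) = (5/7)(4/6) = 10/21; P(data | jar D) = (5/10)(4/9) = 2/9.
The prior-weighted likelihoods are 1/4 · 28/45 = 7/45, 1/4 · 0 = 0, 1/4 · 10/21 = 5/42, 1/4 · 2/9 = 1/18; summing to 104/315.
Normalising, the posterior is P(jar A | data) = 49/104, P(jar B | data) = 0, P(jar C | data) = 75/208, P(jar D | data) = 35/208.
So P(green next | data) = Σ P(green next | H) P(H | data) = (1/4)(49/104) + (2/5)(75/208) + (5/8)(35/208) = 47/128.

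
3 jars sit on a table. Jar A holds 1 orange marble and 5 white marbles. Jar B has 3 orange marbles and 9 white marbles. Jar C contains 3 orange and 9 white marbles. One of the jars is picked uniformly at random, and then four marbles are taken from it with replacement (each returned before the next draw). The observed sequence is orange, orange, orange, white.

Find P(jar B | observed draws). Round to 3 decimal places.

0.429

The likelihood of the observed sequence under each hypothesis: P(data | jar A) = (1/6)(1/6)(1/6)(5/6) = 0.003858; P(data | jar B) = (3/12)(3/12)(3/12)(9/12) = 0.011719; P(data | jar C) = (3/12)(3/12)(3/12)(9/12) = 0.011719.
The prior-weighted likelihoods are 1/3 · 0.003858 = 0.001286, 1/3 · 0.011719 = 0.0039062, 1/3 · 0.011719 = 0.0039062; summing to 0.0090985.
By Bayes' rule, P(jar B | data) = (0.0039062) / (0.0090985) = 0.42933.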